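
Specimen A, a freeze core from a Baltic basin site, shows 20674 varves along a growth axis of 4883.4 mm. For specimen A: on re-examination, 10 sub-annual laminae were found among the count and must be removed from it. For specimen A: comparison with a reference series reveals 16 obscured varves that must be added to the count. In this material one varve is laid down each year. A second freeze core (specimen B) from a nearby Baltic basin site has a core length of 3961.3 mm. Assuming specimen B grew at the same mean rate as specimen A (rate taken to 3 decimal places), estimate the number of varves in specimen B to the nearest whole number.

16785 varves

Specimen A: true varve count = 20674 − 10 + 16 = 20680.
A: Mean rate = 4883.4 mm / 20680 years ≈ 0.236 mm per year.
B spans 3961.3 / 0.236 = 16785.17 years ≈ 16785 varves.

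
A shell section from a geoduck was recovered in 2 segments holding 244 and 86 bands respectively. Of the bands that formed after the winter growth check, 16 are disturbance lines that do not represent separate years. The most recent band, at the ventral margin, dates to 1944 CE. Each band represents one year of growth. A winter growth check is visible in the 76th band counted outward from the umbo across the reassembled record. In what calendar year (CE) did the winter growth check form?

1706 CE

Total bands = 244 + 86 = 330.
Between band 76 and the ventral margin there are 330 − 76 = 254 bands.
254 − 16 false = 238 true bands after the winter growth check.
The band at the ventral margin is 1944 CE, so the winter growth check dates to 1944 − 238 = 1706 CE.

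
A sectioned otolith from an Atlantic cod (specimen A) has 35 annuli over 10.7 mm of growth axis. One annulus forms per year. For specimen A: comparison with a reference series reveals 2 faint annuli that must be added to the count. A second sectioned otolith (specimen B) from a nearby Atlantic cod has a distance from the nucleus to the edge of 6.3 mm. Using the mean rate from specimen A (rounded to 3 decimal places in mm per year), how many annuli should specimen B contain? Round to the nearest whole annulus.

22 annuli

Specimen A: after corrections the count is 35 + 2 = 37 annuli.
A: Mean rate = 10.7 mm / 37 years ≈ 0.289 mm per year.
For B, 6.3 / 0.289 = 21.80 years ≈ 22 annuli.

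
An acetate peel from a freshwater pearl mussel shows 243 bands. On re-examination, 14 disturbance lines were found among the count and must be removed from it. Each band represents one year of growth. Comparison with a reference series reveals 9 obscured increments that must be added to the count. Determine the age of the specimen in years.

238 years

Correcting the raw count gives 243 − 14 + 9 = 238 true bands.
At one band per year, that is 238 years.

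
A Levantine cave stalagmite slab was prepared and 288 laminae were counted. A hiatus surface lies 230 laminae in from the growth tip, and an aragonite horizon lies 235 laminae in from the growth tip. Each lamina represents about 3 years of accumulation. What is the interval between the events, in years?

235 − 230 = 5 laminae lie between the two events.
Multiplying by 3 years per lamina: 5 × 3 = 15 years.

15 yr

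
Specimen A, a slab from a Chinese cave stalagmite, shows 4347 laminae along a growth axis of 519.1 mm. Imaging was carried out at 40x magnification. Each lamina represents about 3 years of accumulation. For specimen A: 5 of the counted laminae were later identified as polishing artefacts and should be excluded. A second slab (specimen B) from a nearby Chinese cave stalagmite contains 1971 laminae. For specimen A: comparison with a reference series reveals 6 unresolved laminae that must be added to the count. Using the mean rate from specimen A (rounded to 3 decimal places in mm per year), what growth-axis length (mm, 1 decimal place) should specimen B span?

Specimen A: adjusted count: 4347 − 5 + 6 = 4348 laminae.
Specimen A: at 3 years per lamina, 4348 × 3 = 13044 years.
A: Extension rate ≈ 519.1 / 13044 = 0.040 mm per year.
Specimen B: 1971 laminae at 3 years each span 1971 × 3 = 5913 years. For B, 0.040 mm/year × 5913 years = 236.5 mm.

236.5 mm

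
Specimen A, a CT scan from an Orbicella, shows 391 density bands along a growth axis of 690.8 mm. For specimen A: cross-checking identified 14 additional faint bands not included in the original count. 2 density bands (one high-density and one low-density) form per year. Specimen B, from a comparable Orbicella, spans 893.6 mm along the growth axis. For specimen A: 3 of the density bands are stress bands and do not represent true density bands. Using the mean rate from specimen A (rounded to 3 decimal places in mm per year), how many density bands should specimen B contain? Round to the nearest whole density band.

520 density bands

Specimen A: true density band count = 391 − 3 + 14 = 402.
Specimen A: with 2 density bands per year, 402 / 2 = 201 years.
A: Extension rate ≈ 690.8 / 201 = 3.437 mm per year.
B spans 893.6 / 3.437 = 259.99 years; at 2 density bands per year that is 259.99 × 2 ≈ 520 density bands.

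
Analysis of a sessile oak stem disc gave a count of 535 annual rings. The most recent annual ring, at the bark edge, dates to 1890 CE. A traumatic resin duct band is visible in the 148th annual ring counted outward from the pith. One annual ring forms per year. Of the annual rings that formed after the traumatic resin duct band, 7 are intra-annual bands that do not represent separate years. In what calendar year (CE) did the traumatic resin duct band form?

535 − 148 = 387 annual rings lie beyond the traumatic resin duct band toward the bark edge.
Removing the 7 false annual rings leaves 387 − 7 = 380 true annual rings beyond the traumatic resin duct band.
1890 − 380 = 1510 CE.

1510 CE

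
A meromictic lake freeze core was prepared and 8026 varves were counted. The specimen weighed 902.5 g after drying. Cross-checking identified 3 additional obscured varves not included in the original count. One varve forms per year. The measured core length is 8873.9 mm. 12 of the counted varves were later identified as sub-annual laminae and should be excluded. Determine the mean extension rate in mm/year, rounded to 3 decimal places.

1.107 mm/year

After corrections the count is 8026 − 12 + 3 = 8017 varves.
Extension rate ≈ 8873.9 / 8017 = 1.107 mm/year.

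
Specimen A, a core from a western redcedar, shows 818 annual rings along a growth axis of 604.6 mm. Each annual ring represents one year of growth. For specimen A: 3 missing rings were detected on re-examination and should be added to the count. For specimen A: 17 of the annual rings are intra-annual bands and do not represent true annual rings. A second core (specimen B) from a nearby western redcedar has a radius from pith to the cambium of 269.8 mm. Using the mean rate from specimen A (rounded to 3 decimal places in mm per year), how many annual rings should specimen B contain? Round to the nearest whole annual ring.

359 annual rings

Specimen A: adjusted count: 818 − 17 + 3 = 804 annual rings.
A: Mean rate = 604.6 mm / 804 years ≈ 0.752 mm per year.
B spans 269.8 / 0.752 = 358.78 years ≈ 359 annual rings.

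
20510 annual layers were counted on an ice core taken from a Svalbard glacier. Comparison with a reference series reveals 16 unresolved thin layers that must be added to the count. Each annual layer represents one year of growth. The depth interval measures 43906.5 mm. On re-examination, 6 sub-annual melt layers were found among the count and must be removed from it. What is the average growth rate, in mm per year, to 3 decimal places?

2.140 mm per year

True annual layer count = 20510 − 6 + 16 = 20520.
Mean rate = 43906.5 mm / 20520 years ≈ 2.140 mm per year.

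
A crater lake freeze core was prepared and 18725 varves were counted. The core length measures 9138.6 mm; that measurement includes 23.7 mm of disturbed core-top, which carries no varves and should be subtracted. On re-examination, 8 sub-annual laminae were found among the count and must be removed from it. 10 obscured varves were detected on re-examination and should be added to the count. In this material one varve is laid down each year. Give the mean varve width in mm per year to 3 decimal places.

After corrections the count is 18725 − 8 + 10 = 18727 varves.
Net length = 9138.6 − 23.7 = 9114.9 mm.
9114.9 mm over 18727 years gives 9114.9 / 18727 ≈ 0.487 mm per year.

0.487 mm per year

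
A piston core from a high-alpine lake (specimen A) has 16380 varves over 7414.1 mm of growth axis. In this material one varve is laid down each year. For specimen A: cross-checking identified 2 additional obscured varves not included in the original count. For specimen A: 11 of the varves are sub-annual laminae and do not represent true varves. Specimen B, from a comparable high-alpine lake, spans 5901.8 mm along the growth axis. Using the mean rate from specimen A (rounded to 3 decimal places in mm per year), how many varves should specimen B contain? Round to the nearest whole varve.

Specimen A: correcting the raw count gives 16380 − 11 + 2 = 16371 true varves.
A: 7414.1 mm over 16371 years gives 7414.1 / 16371 ≈ 0.453 mm/yr.
For B, 5901.8 / 0.453 = 13028.26 years ≈ 13028 varves.

13028 varves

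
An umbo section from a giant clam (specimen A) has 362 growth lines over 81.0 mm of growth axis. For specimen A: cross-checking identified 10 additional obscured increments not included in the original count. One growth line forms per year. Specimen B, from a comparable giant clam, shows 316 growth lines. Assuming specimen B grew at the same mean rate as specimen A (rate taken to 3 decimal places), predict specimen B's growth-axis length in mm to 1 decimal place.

68.9 mm

Specimen A: true growth line count = 362 + 10 = 372.
A: Extension rate ≈ 81.0 / 372 = 0.218 mm/year.
B's length ≈ 0.218 × 316 = 68.9 mm.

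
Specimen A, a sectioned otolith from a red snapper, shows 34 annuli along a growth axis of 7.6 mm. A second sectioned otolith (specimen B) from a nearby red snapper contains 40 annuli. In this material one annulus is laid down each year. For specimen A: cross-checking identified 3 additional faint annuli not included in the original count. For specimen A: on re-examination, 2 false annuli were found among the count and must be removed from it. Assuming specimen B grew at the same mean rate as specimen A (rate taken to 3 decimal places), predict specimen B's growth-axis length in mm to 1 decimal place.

Specimen A: adjusted count: 34 − 2 + 3 = 35 annuli.
A: Extension rate ≈ 7.6 / 35 = 0.217 mm/yr.
For B, 0.217 mm/year × 40 years = 8.7 mm.

8.7 mm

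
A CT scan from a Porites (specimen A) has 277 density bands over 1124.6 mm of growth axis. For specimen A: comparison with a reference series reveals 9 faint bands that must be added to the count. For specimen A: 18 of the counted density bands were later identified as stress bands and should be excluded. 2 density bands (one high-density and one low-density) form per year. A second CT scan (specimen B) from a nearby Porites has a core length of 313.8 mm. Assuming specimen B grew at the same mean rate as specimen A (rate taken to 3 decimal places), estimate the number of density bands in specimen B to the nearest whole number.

75 density bands

Specimen A: true density band count = 277 − 18 + 9 = 268.
Specimen A: 268 density bands at 2 per year is 268 / 2 = 134 years.
A: 1124.6 mm over 134 years gives 1124.6 / 134 ≈ 8.393 mm per year.
Specimen B: 313.8 mm / 8.393 mm per year = 37.39 years; at 2 density bands per year that is 37.39 × 2 ≈ 75 density bands.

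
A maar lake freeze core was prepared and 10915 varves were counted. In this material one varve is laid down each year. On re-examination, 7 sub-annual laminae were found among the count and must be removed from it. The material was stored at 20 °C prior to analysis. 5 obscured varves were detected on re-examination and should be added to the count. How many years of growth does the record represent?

10913 yr

After corrections the count is 10915 − 7 + 5 = 10913 varves.
One varve per year makes the duration 10913 years.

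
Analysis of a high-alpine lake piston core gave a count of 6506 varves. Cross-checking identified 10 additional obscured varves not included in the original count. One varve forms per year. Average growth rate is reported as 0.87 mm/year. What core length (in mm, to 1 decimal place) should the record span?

5668.9 mm

After corrections the count is 6506 + 10 = 6516 varves.
Predicted length = 0.87 mm/year × 6516 years = 5668.9 mm.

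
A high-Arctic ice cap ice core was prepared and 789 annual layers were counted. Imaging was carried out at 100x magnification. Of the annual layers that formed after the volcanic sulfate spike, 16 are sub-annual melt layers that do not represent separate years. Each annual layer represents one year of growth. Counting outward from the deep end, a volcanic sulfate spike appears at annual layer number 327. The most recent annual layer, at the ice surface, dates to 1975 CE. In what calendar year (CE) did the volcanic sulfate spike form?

Between annual layer 327 and the ice surface there are 789 − 327 = 462 annual layers.
462 − 16 false = 446 true annual layers after the volcanic sulfate spike.
The annual layer at the ice surface is 1975 CE, so the volcanic sulfate spike dates to 1975 − 446 = 1529 CE.

1529 CE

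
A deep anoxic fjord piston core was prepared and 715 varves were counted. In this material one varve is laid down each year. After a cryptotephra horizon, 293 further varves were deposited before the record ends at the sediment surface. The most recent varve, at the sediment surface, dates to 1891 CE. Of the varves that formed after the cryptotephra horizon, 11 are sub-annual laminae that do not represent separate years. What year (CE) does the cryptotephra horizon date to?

293 varves formed after the cryptotephra horizon.
293 − 11 false = 282 true varves after the cryptotephra horizon.
1891 − 282 = 1609 CE.

1609 CE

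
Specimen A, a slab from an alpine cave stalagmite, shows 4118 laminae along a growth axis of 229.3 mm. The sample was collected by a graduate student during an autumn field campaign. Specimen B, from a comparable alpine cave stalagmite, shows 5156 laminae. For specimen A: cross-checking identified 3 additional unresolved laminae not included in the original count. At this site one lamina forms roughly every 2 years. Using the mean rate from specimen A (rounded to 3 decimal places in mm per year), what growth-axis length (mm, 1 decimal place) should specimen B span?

288.7 mm

Specimen A: after corrections the count is 4118 + 3 = 4121 laminae.
Specimen A: multiplying by 2 years per lamina: 4121 × 2 = 8242 years.
A: 229.3 mm over 8242 years gives 229.3 / 8242 ≈ 0.028 mm/yr.
Specimen B: 5156 laminae at 2 years each span 5156 × 2 = 10312 years. Length of B = 0.028 × 10312 = 288.7 mm.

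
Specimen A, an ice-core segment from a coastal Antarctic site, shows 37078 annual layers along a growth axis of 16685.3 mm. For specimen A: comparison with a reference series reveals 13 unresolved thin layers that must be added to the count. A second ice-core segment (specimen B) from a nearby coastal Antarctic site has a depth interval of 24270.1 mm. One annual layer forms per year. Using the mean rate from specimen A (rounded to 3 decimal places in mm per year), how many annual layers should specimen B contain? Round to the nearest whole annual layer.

Specimen A: correcting the raw count gives 37078 + 13 = 37091 true annual layers.
A: 16685.3 mm over 37091 years gives 16685.3 / 37091 ≈ 0.450 mm per year.
For B, 24270.1 / 0.450 = 53933.56 years ≈ 53934 annual layers.

53934 annual layers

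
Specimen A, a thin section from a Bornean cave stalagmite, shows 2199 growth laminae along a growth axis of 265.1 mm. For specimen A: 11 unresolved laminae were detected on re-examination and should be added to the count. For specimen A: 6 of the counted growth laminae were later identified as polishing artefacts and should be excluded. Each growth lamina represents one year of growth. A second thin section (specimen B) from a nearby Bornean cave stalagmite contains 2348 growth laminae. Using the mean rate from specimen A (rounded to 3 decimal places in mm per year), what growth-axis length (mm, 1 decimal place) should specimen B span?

Specimen A: correcting the raw count gives 2199 − 6 + 11 = 2204 true growth laminae.
A: Extension rate ≈ 265.1 / 2204 = 0.120 mm/year.
For B, 0.120 mm/year × 2348 years = 281.8 mm.

281.8 mm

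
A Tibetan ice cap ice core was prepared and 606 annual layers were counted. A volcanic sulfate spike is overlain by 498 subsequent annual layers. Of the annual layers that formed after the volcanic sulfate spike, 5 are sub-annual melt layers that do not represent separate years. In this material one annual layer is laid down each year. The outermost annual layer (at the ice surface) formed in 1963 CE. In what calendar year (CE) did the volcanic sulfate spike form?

1470 CE

498 annual layers post-date the volcanic sulfate spike.
Removing the 5 false annual layers leaves 498 − 5 = 493 true annual layers beyond the volcanic sulfate spike.
1963 − 493 = 1470 CE.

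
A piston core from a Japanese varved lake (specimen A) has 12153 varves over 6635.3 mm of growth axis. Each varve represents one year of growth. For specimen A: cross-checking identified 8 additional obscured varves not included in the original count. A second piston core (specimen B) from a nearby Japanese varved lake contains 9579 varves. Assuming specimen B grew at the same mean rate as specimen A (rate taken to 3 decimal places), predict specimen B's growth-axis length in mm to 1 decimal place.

5230.1 mm

Specimen A: true varve count = 12153 + 8 = 12161.
A: Mean rate = 6635.3 mm / 12161 years ≈ 0.546 mm per year.
For B, 0.546 mm/year × 9579 years = 5230.1 mm.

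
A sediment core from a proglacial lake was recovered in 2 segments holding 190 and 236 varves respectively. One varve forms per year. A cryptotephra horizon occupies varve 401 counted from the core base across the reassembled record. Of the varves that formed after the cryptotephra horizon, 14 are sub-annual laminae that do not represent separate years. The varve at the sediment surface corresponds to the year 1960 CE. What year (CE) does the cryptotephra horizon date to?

1949 CE

Total varves = 190 + 236 = 426.
The cryptotephra horizon sits at varve 401 from the core base, so 426 − 401 = 25 varves formed after it.
Removing the 14 false varves leaves 25 − 14 = 11 true varves beyond the cryptotephra horizon.
The varve at the sediment surface is 1960 CE, so the cryptotephra horizon dates to 1960 − 11 = 1949 CE.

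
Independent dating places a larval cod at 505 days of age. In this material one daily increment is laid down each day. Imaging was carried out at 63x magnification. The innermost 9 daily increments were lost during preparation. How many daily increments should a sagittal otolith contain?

Expected daily increments over 505 days: 505.
Less the 9 uncaptured daily increments: 505 − 9 = 496.

496 daily increments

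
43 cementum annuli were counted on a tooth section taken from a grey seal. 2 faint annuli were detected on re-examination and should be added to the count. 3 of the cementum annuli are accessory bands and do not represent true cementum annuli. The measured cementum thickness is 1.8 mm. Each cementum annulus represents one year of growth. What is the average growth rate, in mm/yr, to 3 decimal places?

Adjusted count: 43 − 3 + 2 = 42 cementum annuli.
Extension rate ≈ 1.8 / 42 = 0.043 mm/yr.

0.043 mm/yr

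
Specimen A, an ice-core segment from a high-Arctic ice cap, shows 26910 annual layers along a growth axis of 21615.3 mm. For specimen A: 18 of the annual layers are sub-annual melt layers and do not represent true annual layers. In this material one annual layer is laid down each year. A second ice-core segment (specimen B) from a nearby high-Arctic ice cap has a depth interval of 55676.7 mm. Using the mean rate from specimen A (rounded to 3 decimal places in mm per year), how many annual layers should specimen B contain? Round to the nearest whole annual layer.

Specimen A: correcting the raw count gives 26910 − 18 = 26892 true annual layers.
A: Extension rate ≈ 21615.3 / 26892 = 0.804 mm/yr.
B spans 55676.7 / 0.804 = 69249.63 years ≈ 69250 annual layers.

69250 annual layers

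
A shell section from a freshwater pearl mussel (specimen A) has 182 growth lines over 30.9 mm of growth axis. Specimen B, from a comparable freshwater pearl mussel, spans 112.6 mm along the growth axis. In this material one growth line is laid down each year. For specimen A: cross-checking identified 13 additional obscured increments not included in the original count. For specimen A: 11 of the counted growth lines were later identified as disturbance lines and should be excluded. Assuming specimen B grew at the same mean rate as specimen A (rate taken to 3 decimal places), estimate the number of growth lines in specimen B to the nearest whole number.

Specimen A: after corrections the count is 182 − 11 + 13 = 184 growth lines.
A: Mean rate = 30.9 mm / 184 years ≈ 0.168 mm/year.
Specimen B: 112.6 mm / 0.168 mm per year = 670.24 years ≈ 670 growth lines.

670 growth lines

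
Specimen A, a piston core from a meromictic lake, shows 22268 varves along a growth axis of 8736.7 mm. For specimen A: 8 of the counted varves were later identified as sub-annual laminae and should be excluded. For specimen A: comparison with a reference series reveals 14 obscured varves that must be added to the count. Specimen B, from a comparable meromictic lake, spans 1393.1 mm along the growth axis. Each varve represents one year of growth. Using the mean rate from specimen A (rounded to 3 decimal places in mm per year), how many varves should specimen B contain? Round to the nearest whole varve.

3554 varves

Specimen A: correcting the raw count gives 22268 − 8 + 14 = 22274 true varves.
A: 8736.7 mm over 22274 years gives 8736.7 / 22274 ≈ 0.392 mm/yr.
Specimen B: 1393.1 mm / 0.392 mm per year = 3553.83 years ≈ 3554 varves.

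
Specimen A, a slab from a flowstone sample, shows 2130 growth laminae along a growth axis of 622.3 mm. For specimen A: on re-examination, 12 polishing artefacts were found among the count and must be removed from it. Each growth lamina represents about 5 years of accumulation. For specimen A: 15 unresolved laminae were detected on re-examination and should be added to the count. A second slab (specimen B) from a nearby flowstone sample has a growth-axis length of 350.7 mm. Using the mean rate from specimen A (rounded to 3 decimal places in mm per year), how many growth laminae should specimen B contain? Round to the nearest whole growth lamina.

Specimen A: true growth lamina count = 2130 − 12 + 15 = 2133.
Specimen A: at 5 years per growth lamina, 2133 × 5 = 10665 years.
A: Mean rate = 622.3 mm / 10665 years ≈ 0.058 mm per year.
Specimen B: 350.7 mm / 0.058 mm per year = 6046.55 years; at 5 years per growth lamina that is 6046.55 / 5 ≈ 1209 growth laminae.

1209 growth laminae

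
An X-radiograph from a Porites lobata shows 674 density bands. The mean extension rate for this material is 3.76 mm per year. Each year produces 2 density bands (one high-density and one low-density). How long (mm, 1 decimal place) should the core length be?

With 2 density bands per year, 674 / 2 = 337 years.
Length ≈ 3.76 × 337 = 1267.1 mm.

1267.1 mm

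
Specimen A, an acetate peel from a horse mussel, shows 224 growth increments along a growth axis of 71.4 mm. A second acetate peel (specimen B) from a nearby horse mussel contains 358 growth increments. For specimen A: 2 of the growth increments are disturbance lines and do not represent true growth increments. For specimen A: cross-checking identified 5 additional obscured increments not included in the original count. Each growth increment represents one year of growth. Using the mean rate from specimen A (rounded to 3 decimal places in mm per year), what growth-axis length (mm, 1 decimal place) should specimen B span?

Specimen A: true growth increment count = 224 − 2 + 5 = 227.
A: Extension rate ≈ 71.4 / 227 = 0.315 mm per year.
For B, 0.315 mm/year × 358 years = 112.8 mm.

112.8 mm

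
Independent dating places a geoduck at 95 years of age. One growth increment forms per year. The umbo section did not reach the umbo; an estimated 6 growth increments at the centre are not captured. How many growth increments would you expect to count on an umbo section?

One growth increment per year gives 95 growth increments over 95 years.
95 − 6 missed = 89 growth increments expected in the prepared section.

89 growth increments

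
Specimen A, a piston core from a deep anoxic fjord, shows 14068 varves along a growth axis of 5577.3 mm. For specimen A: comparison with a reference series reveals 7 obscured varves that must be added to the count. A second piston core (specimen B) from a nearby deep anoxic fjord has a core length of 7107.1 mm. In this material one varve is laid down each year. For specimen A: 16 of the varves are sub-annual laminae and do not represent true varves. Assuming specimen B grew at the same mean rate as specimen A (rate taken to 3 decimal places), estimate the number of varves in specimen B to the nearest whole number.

17902 varves

Specimen A: adjusted count: 14068 − 16 + 7 = 14059 varves.
A: Extension rate ≈ 5577.3 / 14059 = 0.397 mm per year.
B spans 7107.1 / 0.397 = 17902.02 years ≈ 17902 varves.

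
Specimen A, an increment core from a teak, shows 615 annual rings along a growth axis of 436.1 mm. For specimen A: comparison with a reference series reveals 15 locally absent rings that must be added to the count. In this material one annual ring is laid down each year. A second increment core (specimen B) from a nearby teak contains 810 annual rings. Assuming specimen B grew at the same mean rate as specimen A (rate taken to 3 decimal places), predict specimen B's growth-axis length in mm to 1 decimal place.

Specimen A: after corrections the count is 615 + 15 = 630 annual rings.
A: Extension rate ≈ 436.1 / 630 = 0.692 mm/yr.
Length of B = 0.692 × 810 = 560.5 mm.

560.5 mm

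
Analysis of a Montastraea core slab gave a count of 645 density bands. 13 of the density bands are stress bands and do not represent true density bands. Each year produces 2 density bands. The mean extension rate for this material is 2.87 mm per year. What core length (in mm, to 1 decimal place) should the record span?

906.9 mm

Adjusted count: 645 − 13 = 632 density bands.
632 density bands at 2 per year is 632 / 2 = 316 years.
Length ≈ 2.87 × 316 = 906.9 mm.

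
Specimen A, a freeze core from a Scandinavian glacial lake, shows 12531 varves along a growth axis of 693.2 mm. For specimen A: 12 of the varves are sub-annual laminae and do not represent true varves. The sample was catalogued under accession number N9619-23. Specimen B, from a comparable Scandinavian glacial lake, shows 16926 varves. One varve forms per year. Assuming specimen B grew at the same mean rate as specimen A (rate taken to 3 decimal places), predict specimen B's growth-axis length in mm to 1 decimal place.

930.9 mm

Specimen A: after corrections the count is 12531 − 12 = 12519 varves.
A: Extension rate ≈ 693.2 / 12519 = 0.055 mm/yr.
For B, 0.055 mm/year × 16926 years = 930.9 mm.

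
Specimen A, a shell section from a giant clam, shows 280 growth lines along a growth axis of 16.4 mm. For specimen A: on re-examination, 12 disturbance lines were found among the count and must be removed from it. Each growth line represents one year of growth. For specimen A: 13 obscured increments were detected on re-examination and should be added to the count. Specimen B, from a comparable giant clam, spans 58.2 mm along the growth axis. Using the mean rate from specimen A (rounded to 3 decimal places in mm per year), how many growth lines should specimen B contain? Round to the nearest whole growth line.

1003 growth lines

Specimen A: true growth line count = 280 − 12 + 13 = 281.
A: 16.4 mm over 281 years gives 16.4 / 281 ≈ 0.058 mm/year.
Specimen B: 58.2 mm / 0.058 mm per year = 1003.45 years ≈ 1003 growth lines.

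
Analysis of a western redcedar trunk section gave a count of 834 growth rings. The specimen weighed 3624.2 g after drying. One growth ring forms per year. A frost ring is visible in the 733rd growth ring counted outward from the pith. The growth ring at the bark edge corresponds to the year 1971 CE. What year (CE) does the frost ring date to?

The frost ring sits at growth ring 733 from the pith, so 834 − 733 = 101 growth rings formed after it.
Counting back 101 years from 1971 CE places the frost ring in 1971 − 101 = 1870 CE.

1870 CE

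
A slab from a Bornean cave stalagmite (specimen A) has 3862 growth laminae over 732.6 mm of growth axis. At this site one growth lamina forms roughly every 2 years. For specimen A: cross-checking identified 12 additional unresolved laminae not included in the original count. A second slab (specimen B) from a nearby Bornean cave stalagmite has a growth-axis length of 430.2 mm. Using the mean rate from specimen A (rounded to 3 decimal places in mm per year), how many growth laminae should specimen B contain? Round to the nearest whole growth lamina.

Specimen A: true growth lamina count = 3862 + 12 = 3874.
Specimen A: multiplying by 2 years per growth lamina: 3874 × 2 = 7748 years.
A: Extension rate ≈ 732.6 / 7748 = 0.095 mm/yr.
B spans 430.2 / 0.095 = 4528.42 years; at 2 years per growth lamina that is 4528.42 / 2 ≈ 2264 growth laminae.

2264 growth laminae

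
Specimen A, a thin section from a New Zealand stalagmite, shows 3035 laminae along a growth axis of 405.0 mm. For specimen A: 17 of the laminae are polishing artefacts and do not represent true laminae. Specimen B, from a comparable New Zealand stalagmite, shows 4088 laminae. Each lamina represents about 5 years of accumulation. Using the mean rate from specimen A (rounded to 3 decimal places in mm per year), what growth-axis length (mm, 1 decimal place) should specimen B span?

551.9 mm

Specimen A: correcting the raw count gives 3035 − 17 = 3018 true laminae.
Specimen A: multiplying by 5 years per lamina: 3018 × 5 = 15090 years.
A: Extension rate ≈ 405.0 / 15090 = 0.027 mm per year.
Specimen B: 4088 laminae at 5 years each span 4088 × 5 = 20440 years. For B, 0.027 mm/year × 20440 years = 551.9 mm.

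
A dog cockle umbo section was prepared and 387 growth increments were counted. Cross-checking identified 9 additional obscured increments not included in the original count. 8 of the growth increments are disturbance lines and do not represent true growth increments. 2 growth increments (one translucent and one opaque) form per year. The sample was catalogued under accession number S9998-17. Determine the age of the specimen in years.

Correcting the raw count gives 387 − 8 + 9 = 388 true growth increments.
Dividing by 2 growth increments per year: 388 / 2 = 194 years.

194 years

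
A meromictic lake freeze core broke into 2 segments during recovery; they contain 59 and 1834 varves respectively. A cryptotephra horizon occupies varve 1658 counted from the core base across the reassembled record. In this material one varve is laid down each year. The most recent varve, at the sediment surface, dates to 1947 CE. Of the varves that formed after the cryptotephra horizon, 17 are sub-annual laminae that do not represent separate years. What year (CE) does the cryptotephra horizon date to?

Total varves = 59 + 1834 = 1893.
1893 − 1658 = 235 varves lie beyond the cryptotephra horizon toward the sediment surface.
Excluding 17 false varves: 235 − 17 = 218.
1947 − 218 = 1729 CE.

1729 CE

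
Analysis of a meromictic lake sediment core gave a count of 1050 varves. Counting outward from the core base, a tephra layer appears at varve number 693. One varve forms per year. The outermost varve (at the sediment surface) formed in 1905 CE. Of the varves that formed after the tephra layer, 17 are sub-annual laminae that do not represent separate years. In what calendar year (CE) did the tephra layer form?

1565 CE

The tephra layer sits at varve 693 from the core base, so 1050 − 693 = 357 varves formed after it.
357 − 17 false = 340 true varves after the tephra layer.
1905 − 340 = 1565 CE.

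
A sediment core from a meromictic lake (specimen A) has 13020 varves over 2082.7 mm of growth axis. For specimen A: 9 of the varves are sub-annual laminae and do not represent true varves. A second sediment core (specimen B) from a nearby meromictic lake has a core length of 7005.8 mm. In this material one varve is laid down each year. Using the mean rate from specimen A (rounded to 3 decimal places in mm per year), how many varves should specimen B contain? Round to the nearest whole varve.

43786 varves

Specimen A: true varve count = 13020 − 9 = 13011.
A: 2082.7 mm over 13011 years gives 2082.7 / 13011 ≈ 0.160 mm/year.
For B, 7005.8 / 0.160 = 43786.25 years ≈ 43786 varves.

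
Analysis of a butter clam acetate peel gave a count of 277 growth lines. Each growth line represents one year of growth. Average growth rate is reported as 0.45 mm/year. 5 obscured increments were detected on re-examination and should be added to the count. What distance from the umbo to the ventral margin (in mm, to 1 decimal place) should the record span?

126.9 mm

Correcting the raw count gives 277 + 5 = 282 true growth lines.
Predicted length = 0.45 mm/year × 282 years = 126.9 mm.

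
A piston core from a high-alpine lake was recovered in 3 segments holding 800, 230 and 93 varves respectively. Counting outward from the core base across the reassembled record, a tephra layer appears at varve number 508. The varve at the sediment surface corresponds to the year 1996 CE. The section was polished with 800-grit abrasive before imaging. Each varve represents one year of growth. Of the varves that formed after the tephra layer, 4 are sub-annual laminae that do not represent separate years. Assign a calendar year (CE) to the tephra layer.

Total varves = 800 + 230 + 93 = 1123.
1123 − 508 = 615 varves lie beyond the tephra layer toward the sediment surface.
Excluding 4 false varves: 615 − 4 = 611.
1996 − 611 = 1385 CE.

1385 CE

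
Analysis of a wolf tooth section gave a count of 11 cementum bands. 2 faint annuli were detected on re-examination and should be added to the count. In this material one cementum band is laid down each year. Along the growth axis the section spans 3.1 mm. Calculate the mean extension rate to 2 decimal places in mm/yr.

0.24 mm/yr

True cementum band count = 11 + 2 = 13.
3.1 mm over 13 years gives 3.1 / 13 ≈ 0.24 mm/yr.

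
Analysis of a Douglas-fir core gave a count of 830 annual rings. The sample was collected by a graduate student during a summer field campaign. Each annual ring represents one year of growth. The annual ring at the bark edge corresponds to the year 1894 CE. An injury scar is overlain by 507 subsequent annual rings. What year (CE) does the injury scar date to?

1387 CE

507 annual rings formed after the injury scar.
1894 − 507 = 1387 CE.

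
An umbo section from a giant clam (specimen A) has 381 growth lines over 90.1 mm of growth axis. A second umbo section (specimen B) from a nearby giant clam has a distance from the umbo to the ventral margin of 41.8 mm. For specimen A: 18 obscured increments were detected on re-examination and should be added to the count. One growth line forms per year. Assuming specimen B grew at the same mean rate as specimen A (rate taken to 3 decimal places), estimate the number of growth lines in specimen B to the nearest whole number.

185 growth lines

Specimen A: after corrections the count is 381 + 18 = 399 growth lines.
A: Mean rate = 90.1 mm / 399 years ≈ 0.226 mm/yr.
For B, 41.8 / 0.226 = 184.96 years ≈ 185 growth lines.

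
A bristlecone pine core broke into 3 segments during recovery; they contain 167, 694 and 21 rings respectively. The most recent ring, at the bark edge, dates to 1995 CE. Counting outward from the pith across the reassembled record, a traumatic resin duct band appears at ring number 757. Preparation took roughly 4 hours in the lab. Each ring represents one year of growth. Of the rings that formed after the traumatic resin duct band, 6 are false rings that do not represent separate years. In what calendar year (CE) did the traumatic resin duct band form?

Total rings = 167 + 694 + 21 = 882.
The traumatic resin duct band sits at ring 757 from the pith, so 882 − 757 = 125 rings formed after it.
Removing the 6 false rings leaves 125 − 6 = 119 true rings beyond the traumatic resin duct band.
1995 − 119 = 1876 CE.

1876 CE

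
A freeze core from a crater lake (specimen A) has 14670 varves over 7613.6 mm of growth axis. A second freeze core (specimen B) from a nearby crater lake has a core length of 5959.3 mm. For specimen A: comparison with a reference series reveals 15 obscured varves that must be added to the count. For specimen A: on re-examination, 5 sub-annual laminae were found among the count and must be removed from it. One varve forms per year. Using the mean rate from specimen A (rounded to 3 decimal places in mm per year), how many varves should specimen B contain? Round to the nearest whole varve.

Specimen A: adjusted count: 14670 − 5 + 15 = 14680 varves.
A: Mean rate = 7613.6 mm / 14680 years ≈ 0.519 mm per year.
B spans 5959.3 / 0.519 = 11482.27 years ≈ 11482 varves.

11482 varves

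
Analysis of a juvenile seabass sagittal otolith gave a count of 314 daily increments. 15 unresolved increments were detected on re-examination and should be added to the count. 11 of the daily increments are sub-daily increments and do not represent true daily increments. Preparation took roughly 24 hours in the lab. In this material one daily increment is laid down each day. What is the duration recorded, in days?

318 d

Correcting the raw count gives 314 − 11 + 15 = 318 true daily increments.
One daily increment per day makes the duration 318 days.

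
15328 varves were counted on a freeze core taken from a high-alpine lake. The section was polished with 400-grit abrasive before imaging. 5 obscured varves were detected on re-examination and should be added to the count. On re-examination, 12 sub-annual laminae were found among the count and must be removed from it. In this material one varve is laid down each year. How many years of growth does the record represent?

15321 years

Correcting the raw count gives 15328 − 12 + 5 = 15321 true varves.
One varve per year makes the duration 15321 years.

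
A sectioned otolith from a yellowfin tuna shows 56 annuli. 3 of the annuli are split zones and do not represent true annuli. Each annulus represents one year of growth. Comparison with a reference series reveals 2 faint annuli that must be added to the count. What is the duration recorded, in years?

55 yr

Adjusted count: 56 − 3 + 2 = 55 annuli.
With a one-to-one annulus periodicity this is 55 years.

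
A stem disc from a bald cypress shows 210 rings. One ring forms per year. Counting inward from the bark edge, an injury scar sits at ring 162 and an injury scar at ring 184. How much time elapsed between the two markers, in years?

22 years

Separation: 184 − 162 = 22 rings.
That is 22 years at one ring per year.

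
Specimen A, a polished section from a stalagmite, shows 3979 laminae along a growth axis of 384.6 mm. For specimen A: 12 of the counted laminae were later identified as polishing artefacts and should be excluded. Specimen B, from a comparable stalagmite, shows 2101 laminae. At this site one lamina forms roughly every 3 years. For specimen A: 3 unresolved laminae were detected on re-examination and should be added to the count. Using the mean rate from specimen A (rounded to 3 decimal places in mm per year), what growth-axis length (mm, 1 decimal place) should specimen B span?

Specimen A: after corrections the count is 3979 − 12 + 3 = 3970 laminae.
Specimen A: 3970 laminae at 3 years each span 3970 × 3 = 11910 years.
A: Extension rate ≈ 384.6 / 11910 = 0.032 mm/yr.
Specimen B: multiplying by 3 years per lamina: 2101 × 3 = 6303 years. For B, 0.032 mm/year × 6303 years = 201.7 mm.

201.7 mm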